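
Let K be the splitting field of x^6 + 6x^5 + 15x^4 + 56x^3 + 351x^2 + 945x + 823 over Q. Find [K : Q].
72

The degree of the splitting field over Q equals the order of the Galois group, so first determine the group. The polynomial f is an irreducible sextic over Q, so G = Gal(f/Q) is one of the 16 transitive subgroups 6T1, ..., 6T16 of S_6. The discriminant of f is -2200994196714027, which is not a perfect square, so G is not contained in A_6. The transitive groups of degree 6 not contained in A_6 are: C_6 (6T1, order 6), S_3 (6T2, order 6), D_6 (6T3, order 12), C_3 x S_3 (6T5, order 18), A_4 x C_2 (6T6, order 24), S_4 (6T8, order 24), S_3 x S_3 (6T9, order 36), S_4 x C_2 (6T11, order 48), (S_3 x S_3) : C_2 (6T13, order 72), PGL(2,5) (6T14, order 120), S_6 (6T16, order 720). By Dedekind's theorem, for a prime p not dividing disc(f) the degrees of the irreducible factors of f mod p form the cycle type of an element of G. Factoring f modulo the 25 such primes p <= 127 (skipping 3, 11, 13, 17, 43, 109, which divide the discriminant), each new pattern first appears at: mod 2: f = (x^6 + x^4 + x^2 + x + 1), pattern 6; mod 7: f = (x + 5)(x^2 + 4x + 6)(x^3 + 4x^2 + 2x + 2), pattern 3+2+1; mod 23: f = (x^2 + 4x + 20)(x^4 + 2x^3 + 10x^2 + 22x + 17), pattern 4+2; mod 31: f = (x + 5)(x + 19)(x^2 + 17x + 19)(x^2 + 27x + 29), pattern 2+2+1+1; mod 61: f = (x + 1)(x + 29)(x + 43)(x + 54)(x^2 + x + 56), pattern 2+1+1+1+1; mod 97: f = (x + 18)(x + 26)(x + 75)(x^3 + 81x^2 + 91x + 59), pattern 3+1+1+1; mod 113: f = (x^2 + 14x + 73)(x^2 + 20x + 4)(x^2 + 85x + 45), pattern 2+2+2; mod 127: f = (x^3 + 13x^2 + 82)(x^3 + 120x^2 + 106x + 120), pattern 3+3. No other pattern occurs in this range, so the set of observed cycle types is {6, 3+2+1, 4+2, 2+2+1+1, 2+1+1+1+1, 3+1+1+1, 2+2+2, 3+3}. The candidates containing elements of all these cycle types are (S_3 x S_3) : C_2 (6T13) of order 72, S_6 (6T16) of order 720; the others are excluded. The observed types are precisely the cycle types that occur in (S_3 x S_3) : C_2 (6T13) (apart from the identity). Each of the other remaining candidates has further cycle types, and by the Chebotarev density theorem the matching factorization patterns would occur for a proportion of primes equal to their share of the group: S_6 (6T16) additionally contains elements of type 5+1, 4+1+1 (234 of its 720 elements, about 32% of primes). None of the 25 primes tested shows any such pattern (for each of these groups the chance of that is below 10^-4), which rules them out. Hence G = (S_3 x S_3) : C_2 (6T13), of order 72. The Galois group (S_3 x S_3) : C_2 (6T13) has order 72, so the splitting field has degree 72 over Q.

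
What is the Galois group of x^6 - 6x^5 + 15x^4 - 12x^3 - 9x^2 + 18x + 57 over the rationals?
C_6 (order 6)

The polynomial f is an irreducible sextic over Q, so G = Gal(f/Q) is one of the 16 transitive subgroups 6T1, ..., 6T16 of S_6. The discriminant of f is -21134460321792, which is not a perfect square, so G is not contained in A_6. The transitive groups of degree 6 not contained in A_6 are: C_6 (6T1, order 6), S_3 (6T2, order 6), D_6 (6T3, order 12), C_3 x S_3 (6T5, order 18), A_4 x C_2 (6T6, order 24), S_4 (6T8, order 24), S_3 x S_3 (6T9, order 36), S_4 x C_2 (6T11, order 48), (S_3 x S_3) : C_2 (6T13, order 72), PGL(2,5) (6T14, order 120), S_6 (6T16, order 720). By Dedekind's theorem, for a prime p not dividing disc(f) the degrees of the irreducible factors of f mod p form the cycle type of an element of G. Factoring f modulo the 37 such primes p <= 167 (skipping 2, 3, which divide the discriminant), each new pattern first appears at: mod 5: f = (x^6 + 4x^5 + 3x^3 + x^2 + 3x + 2), pattern 6; mod 7: f = (x^3 + 4x^2 + 3x + 2)(x^3 + 4x^2 + 3x + 4), pattern 3+3; mod 17: f = (x^2 + x + 2)(x^2 + 4x + 16)(x^2 + 6x + 14), pattern 2+2+2; mod 19: f = (x)(x + 3)(x + 5)(x + 6)(x + 8)(x + 10), pattern 1+1+1+1+1+1. No other pattern occurs in this range, so the set of observed cycle types is {6, 3+3, 2+2+2, 1+1+1+1+1+1}. The candidates containing elements of all these cycle types are C_6 (6T1) of order 6, D_6 (6T3) of order 12, C_3 x S_3 (6T5) of order 18, A_4 x C_2 (6T6) of order 24, S_3 x S_3 (6T9) of order 36, S_4 x C_2 (6T11) of order 48, (S_3 x S_3) : C_2 (6T13) of order 72, PGL(2,5) (6T14) of order 120, S_6 (6T16) of order 720; the others are excluded. The observed types are precisely the cycle types that occur in C_6 (6T1). Each of the other remaining candidates has further cycle types, and by the Chebotarev density theorem the matching factorization patterns would occur for a proportion of primes equal to their share of the group: D_6 (6T3) additionally contains elements of type 2+2+1+1 (3 of its 12 elements, about 25% of primes); C_3 x S_3 (6T5) additionally contains elements of type 3+1+1+1 (4 of its 18 elements, about 22% of primes); A_4 x C_2 (6T6) additionally contains elements of type 2+2+1+1, 2+1+1+1+1 (6 of its 24 elements, about 25% of primes); S_3 x S_3 (6T9) additionally contains elements of type 3+1+1+1, 2+2+1+1 (13 of its 36 elements, about 36% of primes); S_4 x C_2 (6T11) additionally contains elements of type 4+2, 4+1+1, 2+2+1+1, 2+1+1+1+1 (24 of its 48 elements, about 50% of primes); (S_3 x S_3) : C_2 (6T13) additionally contains elements of type 4+2, 3+2+1, 3+1+1+1, 2+2+1+1, 2+1+1+1+1 (49 of its 72 elements, about 68% of primes); PGL(2,5) (6T14) additionally contains elements of type 5+1, 4+1+1, 2+2+1+1 (69 of its 120 elements, about 58% of primes); S_6 (6T16) additionally contains elements of type 5+1, 4+2, 4+1+1, 3+2+1, 3+1+1+1, 2+2+1+1, 2+1+1+1+1 (544 of its 720 elements, about 76% of primes). None of the 37 primes tested shows any such pattern (for each of these groups the chance of that is below 10^-4), which rules them out. Hence G = C_6 (6T1), of order 6.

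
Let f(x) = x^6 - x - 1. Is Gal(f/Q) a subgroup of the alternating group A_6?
The polynomial is irreducible of degree 6 over Q. Its discriminant is 49781, which is not a perfect square. A Galois group lies in the alternating group exactly when the discriminant is a square in Q, so the Galois group (S_6) is not contained in A_6.

No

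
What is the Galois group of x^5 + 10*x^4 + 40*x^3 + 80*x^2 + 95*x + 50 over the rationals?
F_20 (order 20)

The polynomial f is an irreducible quintic over Q, so G = Gal(f/Q) is a transitive subgroup of S_5: one of C_5 (5T1, order 5), D_5 (5T2, order 10), F_20 (5T3, order 20), A_5 (5T4, order 60) or S_5 (5T5, order 120). The discriminant of f is 259200000, which is not a perfect square, so G is not contained in A_5. The transitive groups of degree 5 not contained in A_5 are: F_20 (5T3, order 20), S_5 (5T5, order 120). By Dedekind's theorem, for a prime p not dividing disc(f) the degrees of the irreducible factors of f mod p form the cycle type of an element of G. Factoring f modulo the 18 such primes p <= 73 (skipping 2, 3, 5, which divide the discriminant), each new pattern first appears at: mod 7: f = (x + 3)(x^4 + 5x^2 + 2x + 5), pattern 4+1; mod 11: f = (x + 7)(x^2 + x + 7)(x^2 + 2x + 10), pattern 2+2+1; mod 19: f = (x^5 + 10x^4 + 2x^3 + 4x^2 + 12), pattern 5. No other pattern occurs in this range, so the set of observed cycle types is {4+1, 2+2+1, 5}. The candidates containing elements of all these cycle types are F_20 (5T3) of order 20, S_5 (5T5) of order 120; the others are excluded. The observed types are precisely the cycle types that occur in F_20 (5T3) (apart from the identity). Each of the other remaining candidates has further cycle types, and by the Chebotarev density theorem the matching factorization patterns would occur for a proportion of primes equal to their share of the group: S_5 (5T5) additionally contains elements of type 3+2, 3+1+1, 2+1+1+1 (50 of its 120 elements, about 42% of primes). None of the 18 primes tested shows any such pattern (for each of these groups the chance of that is below 10^-4), which rules them out. Hence G = F_20 (5T3), of order 20.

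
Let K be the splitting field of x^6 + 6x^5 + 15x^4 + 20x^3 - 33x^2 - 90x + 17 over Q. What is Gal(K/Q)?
The polynomial f is an irreducible sextic over Q, so G = Gal(f/Q) is one of the 16 transitive subgroups 6T1, ..., 6T16 of S_6. The discriminant of f is -450868486864896, which is not a perfect square, so G is not contained in A_6. The transitive groups of degree 6 not contained in A_6 are: C_6 (6T1, order 6), S_3 (6T2, order 6), D_6 (6T3, order 12), C_3 x S_3 (6T5, order 18), A_4 x C_2 (6T6, order 24), S_4 (6T8, order 24), S_3 x S_3 (6T9, order 36), S_4 x C_2 (6T11, order 48), (S_3 x S_3) : C_2 (6T13, order 72), PGL(2,5) (6T14, order 120), S_6 (6T16, order 720). By Dedekind's theorem, for a prime p not dividing disc(f) the degrees of the irreducible factors of f mod p form the cycle type of an element of G. Factoring f modulo the 33 such primes p <= 149 (skipping 2, 3, which divide the discriminant), each new pattern first appears at: mod 5: f = (x^3 + 2x^2 + 4x + 2)(x^3 + 4x^2 + 3x + 1), pattern 3+3; mod 7: f = (x^6 + 6x^5 + x^4 + 6x^3 + 2x^2 + x + 3), pattern 6; mod 17: f = (x)(x + 2)(x^2 + 2x + 7)(x^2 + 2x + 13), pattern 2+2+1+1; mod 19: f = (x + 4)(x + 7)(x + 14)(x + 17)(x^2 + 2x + 8), pattern 2+1+1+1+1; mod 71: f = (x^2 + 2x + 30)(x^2 + 2x + 50)(x^2 + 2x + 65), pattern 2+2+2. No other pattern occurs in this range, so the set of observed cycle types is {3+3, 6, 2+2+1+1, 2+1+1+1+1, 2+2+2}. The candidates containing elements of all these cycle types are A_4 x C_2 (6T6) of order 24, S_4 x C_2 (6T11) of order 48, (S_3 x S_3) : C_2 (6T13) of order 72, S_6 (6T16) of order 720; the others are excluded. The observed types are precisely the cycle types that occur in A_4 x C_2 (6T6) (apart from the identity). Each of the other remaining candidates has further cycle types, and by the Chebotarev density theorem the matching factorization patterns would occur for a proportion of primes equal to their share of the group: S_4 x C_2 (6T11) additionally contains elements of type 4+2, 4+1+1 (12 of its 48 elements, about 25% of primes); (S_3 x S_3) : C_2 (6T13) additionally contains elements of type 4+2, 3+2+1, 3+1+1+1 (34 of its 72 elements, about 47% of primes); S_6 (6T16) additionally contains elements of type 5+1, 4+2, 4+1+1, 3+2+1, 3+1+1+1 (484 of its 720 elements, about 67% of primes). None of the 33 primes tested shows any such pattern (for each of these groups the chance of that is below 10^-4), which rules them out. Hence G = A_4 x C_2 (6T6), of order 24.

6T6: A_4 x C_2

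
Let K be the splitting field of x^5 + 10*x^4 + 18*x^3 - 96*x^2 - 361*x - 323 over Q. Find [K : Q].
120

The degree of the splitting field over Q equals the order of the Galois group, so first determine the group. The polynomial f is an irreducible quintic over Q, so G = Gal(f/Q) is a transitive subgroup of S_5: one of C_5 (5T1, order 5), D_5 (5T2, order 10), F_20 (5T3, order 20), A_5 (5T4, order 60) or S_5 (5T5, order 120). The discriminant of f is 3061478341, which is not a perfect square, so G is not contained in A_5. The transitive groups of degree 5 not contained in A_5 are: F_20 (5T3, order 20), S_5 (5T5, order 120). By Dedekind's theorem, for a prime p not dividing disc(f) the degrees of the irreducible factors of f mod p form the cycle type of an element of G. Factoring f modulo the first such prime p = 2, each new pattern first appears at: mod 2: f = (x^2 + x + 1)(x^3 + x^2 + 1), pattern 3+2. No other pattern occurs in this range, so the set of observed cycle types is {3+2}. Among the candidates above, the only group containing elements of all these cycle types is S_5 (5T5) — F_20 (5T3) lacks at least one of them. Hence G = S_5 (5T5), of order 120. The Galois group S_5 (5T5) has order 120, so the splitting field has degree 120 over Q.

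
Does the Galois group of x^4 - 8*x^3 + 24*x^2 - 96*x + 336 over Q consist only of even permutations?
Yes

The polynomial is irreducible of degree 4 over Q. Its discriminant is 1358954496 = 36864^2, a perfect square. A Galois group lies in the alternating group exactly when the discriminant is a square in Q, so the Galois group (A_4) is contained in A_4.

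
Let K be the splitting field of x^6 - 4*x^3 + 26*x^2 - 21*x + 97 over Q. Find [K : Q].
The degree of the splitting field over Q equals the order of the Galois group, so first determine the group. The polynomial f is an irreducible sextic over Q, so G = Gal(f/Q) is one of the 16 transitive subgroups 6T1, ..., 6T16 of S_6. The discriminant of f is -634885195288459, which is not a perfect square, so G is not contained in A_6. The transitive groups of degree 6 not contained in A_6 are: C_6 (6T1, order 6), S_3 (6T2, order 6), D_6 (6T3, order 12), C_3 x S_3 (6T5, order 18), A_4 x C_2 (6T6, order 24), S_4 (6T8, order 24), S_3 x S_3 (6T9, order 36), S_4 x C_2 (6T11, order 48), (S_3 x S_3) : C_2 (6T13, order 72), PGL(2,5) (6T14, order 120), S_6 (6T16, order 720). By Dedekind's theorem, for a prime p not dividing disc(f) the degrees of the irreducible factors of f mod p form the cycle type of an element of G. Factoring f modulo the 4 such primes p <= 7, each new pattern first appears at: mod 2: f = (x^6 + x + 1), pattern 6; mod 3: f = (x + 2)(x^2 + x + 2)(x^3 + 2x + 1), pattern 3+2+1; mod 5: f = (x^3 + x^2 + x + 3)(x^3 + 4x^2 + 4), pattern 3+3; mod 7: f = (x + 4)(x^5 + 3x^4 + 2x^3 + 2x^2 + 4x + 5), pattern 5+1. No other pattern occurs in this range, so the set of observed cycle types is {6, 3+2+1, 3+3, 5+1}. Among the candidates above, the only group containing elements of all these cycle types is S_6 (6T16); every other candidate lacks at least one of them. Hence G = S_6 (6T16), of order 720. The Galois group S_6 (6T16) has order 720, so the splitting field has degree 720 over Q.

720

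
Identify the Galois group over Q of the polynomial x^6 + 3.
The polynomial f is an irreducible sextic over Q, so G = Gal(f/Q) is one of the 16 transitive subgroups 6T1, ..., 6T16 of S_6. The discriminant of f is -11337408, which is not a perfect square, so G is not contained in A_6. The transitive groups of degree 6 not contained in A_6 are: C_6 (6T1, order 6), S_3 (6T2, order 6), D_6 (6T3, order 12), C_3 x S_3 (6T5, order 18), A_4 x C_2 (6T6, order 24), S_4 (6T8, order 24), S_3 x S_3 (6T9, order 36), S_4 x C_2 (6T11, order 48), (S_3 x S_3) : C_2 (6T13, order 72), PGL(2,5) (6T14, order 120), S_6 (6T16, order 720). By Dedekind's theorem, for a prime p not dividing disc(f) the degrees of the irreducible factors of f mod p form the cycle type of an element of G. Factoring f modulo the 23 such primes p <= 97 (skipping 2, 3, which divide the discriminant), each new pattern first appears at: mod 5: f = (x^2 + 2)(x^2 + x + 2)(x^2 + 4x + 2), pattern 2+2+2; mod 7: f = (x^3 + 2)(x^3 + 5), pattern 3+3; mod 61: f = (x + 3)(x + 19)(x + 22)(x + 39)(x + 42)(x + 58), pattern 1+1+1+1+1+1. No other pattern occurs in this range, so the set of observed cycle types is {2+2+2, 3+3, 1+1+1+1+1+1}. The candidates containing elements of all these cycle types are C_6 (6T1) of order 6, S_3 (6T2) of order 6, D_6 (6T3) of order 12, C_3 x S_3 (6T5) of order 18, A_4 x C_2 (6T6) of order 24, S_4 (6T8) of order 24, S_3 x S_3 (6T9) of order 36, S_4 x C_2 (6T11) of order 48, (S_3 x S_3) : C_2 (6T13) of order 72, PGL(2,5) (6T14) of order 120, S_6 (6T16) of order 720; the others are excluded. The observed types are precisely the cycle types that occur in S_3 (6T2). Each of the other remaining candidates has further cycle types, and by the Chebotarev density theorem the matching factorization patterns would occur for a proportion of primes equal to their share of the group: C_6 (6T1) additionally contains elements of type 6 (2 of its 6 elements, about 33% of primes); D_6 (6T3) additionally contains elements of type 6, 2+2+1+1 (5 of its 12 elements, about 42% of primes); C_3 x S_3 (6T5) additionally contains elements of type 6, 3+1+1+1 (10 of its 18 elements, about 56% of primes); A_4 x C_2 (6T6) additionally contains elements of type 6, 2+2+1+1, 2+1+1+1+1 (14 of its 24 elements, about 58% of primes); S_4 (6T8) additionally contains elements of type 4+1+1, 2+2+1+1 (9 of its 24 elements, about 38% of primes); S_3 x S_3 (6T9) additionally contains elements of type 6, 3+1+1+1, 2+2+1+1 (25 of its 36 elements, about 69% of primes); S_4 x C_2 (6T11) additionally contains elements of type 6, 4+2, 4+1+1, 2+2+1+1, 2+1+1+1+1 (32 of its 48 elements, about 67% of primes); (S_3 x S_3) : C_2 (6T13) additionally contains elements of type 6, 4+2, 3+2+1, 3+1+1+1, 2+2+1+1, 2+1+1+1+1 (61 of its 72 elements, about 85% of primes); PGL(2,5) (6T14) additionally contains elements of type 6, 5+1, 4+1+1, 2+2+1+1 (89 of its 120 elements, about 74% of primes); S_6 (6T16) additionally contains elements of type 6, 5+1, 4+2, 4+1+1, 3+2+1, 3+1+1+1, 2+2+1+1, 2+1+1+1+1 (664 of its 720 elements, about 92% of primes). None of the 23 primes tested shows any such pattern (for each of these groups the chance of that is below 10^-4), which rules them out. Hence G = S_3 (6T2), of order 6.

S_3 (order 6)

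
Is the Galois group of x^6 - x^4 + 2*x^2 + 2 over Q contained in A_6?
The polynomial is irreducible of degree 6 over Q. Its discriminant is -5120000, which is not a perfect square. A Galois group lies in the alternating group exactly when the discriminant is a square in Q, so the Galois group (S_4) is not contained in A_6.

No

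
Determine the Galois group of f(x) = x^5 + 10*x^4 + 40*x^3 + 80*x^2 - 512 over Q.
The polynomial f is an irreducible quintic over Q, so G = Gal(f/Q) is a transitive subgroup of S_5: one of C_5 (5T1, order 5), D_5 (5T2, order 10), F_20 (5T3, order 20), A_5 (5T4, order 60) or S_5 (5T5, order 120). The discriminant of f is 67108864000000 = 8192000^2, a perfect square, so G is contained in A_5. The transitive groups of degree 5 contained in A_5 are: C_5 (5T1, order 5), D_5 (5T2, order 10), A_5 (5T4, order 60). By Dedekind's theorem, for a prime p not dividing disc(f) the degrees of the irreducible factors of f mod p form the cycle type of an element of G. Factoring f modulo the 23 such primes p <= 97 (skipping 2, 5, which divide the discriminant), each new pattern first appears at: mod 3: f = (x + 2)(x^2 + 1)(x^2 + 2x + 2), pattern 2+2+1; mod 7: f = (x^5 + 3x^4 + 5x^3 + 3x^2 + 6), pattern 5. No other pattern occurs in this range, so the set of observed cycle types is {2+2+1, 5}. The candidates containing elements of all these cycle types are D_5 (5T2) of order 10, A_5 (5T4) of order 60; the others are excluded. The observed types are precisely the cycle types that occur in D_5 (5T2) (apart from the identity). Each of the other remaining candidates has further cycle types, and by the Chebotarev density theorem the matching factorization patterns would occur for a proportion of primes equal to their share of the group: A_5 (5T4) additionally contains elements of type 3+1+1 (20 of its 60 elements, about 33% of primes). None of the 23 primes tested shows any such pattern (for each of these groups the chance of that is below 10^-4), which rules them out. Hence G = D_5 (5T2), of order 10.

5T2: D_5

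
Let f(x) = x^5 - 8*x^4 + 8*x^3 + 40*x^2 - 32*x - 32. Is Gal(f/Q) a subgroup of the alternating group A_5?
The polynomial is irreducible of degree 5 over Q. Its discriminant is 15352201216 = 123904^2, a perfect square. A Galois group lies in the alternating group exactly when the discriminant is a square in Q, so the Galois group (C_5) is contained in A_5.

Yes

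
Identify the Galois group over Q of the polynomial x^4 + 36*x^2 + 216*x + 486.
D_4

The polynomial is an irreducible quartic over Q and its discriminant is 53331167232, which is not a perfect square, so the Galois group is not contained in A_4. The resolvent cubic y^3 - 36*y^2 - 1944*y + 23328 has exactly one rational root, so the Galois group is C_4 or D_4. The quartic remains irreducible over Q(sqrt(disc)), so the group is D_4.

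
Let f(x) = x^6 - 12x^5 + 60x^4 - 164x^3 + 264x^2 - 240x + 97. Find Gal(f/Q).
The polynomial f is an irreducible sextic over Q, so G = Gal(f/Q) is one of the 16 transitive subgroups 6T1, ..., 6T16 of S_6. The discriminant of f is 1259712, which is not a perfect square, so G is not contained in A_6. The transitive groups of degree 6 not contained in A_6 are: C_6 (6T1, order 6), S_3 (6T2, order 6), D_6 (6T3, order 12), C_3 x S_3 (6T5, order 18), A_4 x C_2 (6T6, order 24), S_4 (6T8, order 24), S_3 x S_3 (6T9, order 36), S_4 x C_2 (6T11, order 48), (S_3 x S_3) : C_2 (6T13, order 72), PGL(2,5) (6T14, order 120), S_6 (6T16, order 720). By Dedekind's theorem, for a prime p not dividing disc(f) the degrees of the irreducible factors of f mod p form the cycle type of an element of G. Factoring f modulo the 79 such primes p <= 419 (skipping 2, 3, which divide the discriminant), each new pattern first appears at: mod 5: f = (x^6 + 3x^5 + x^3 + 4x^2 + 2), pattern 6; mod 7: f = (x^2 + 4)(x^2 + 4x + 6)(x^2 + 5x + 2), pattern 2+2+2; mod 11: f = (x + 3)(x + 7)(x^2 + 2x + 6)(x^2 + 9x + 4), pattern 2+2+1+1; mod 13: f = (x^3 + 7x^2 + 12x + 7)(x^3 + 7x^2 + 12x + 12), pattern 3+3; mod 97: f = (x)(x + 23)(x + 47)(x + 64)(x + 68)(x + 77), pattern 1+1+1+1+1+1. No other pattern occurs in this range, so the set of observed cycle types is {6, 2+2+2, 2+2+1+1, 3+3, 1+1+1+1+1+1}. The candidates containing elements of all these cycle types are D_6 (6T3) of order 12, A_4 x C_2 (6T6) of order 24, S_3 x S_3 (6T9) of order 36, S_4 x C_2 (6T11) of order 48, (S_3 x S_3) : C_2 (6T13) of order 72, PGL(2,5) (6T14) of order 120, S_6 (6T16) of order 720; the others are excluded. The observed types are precisely the cycle types that occur in D_6 (6T3). Each of the other remaining candidates has further cycle types, and by the Chebotarev density theorem the matching factorization patterns would occur for a proportion of primes equal to their share of the group: A_4 x C_2 (6T6) additionally contains elements of type 2+1+1+1+1 (3 of its 24 elements, about 12% of primes); S_3 x S_3 (6T9) additionally contains elements of type 3+1+1+1 (4 of its 36 elements, about 11% of primes); S_4 x C_2 (6T11) additionally contains elements of type 4+2, 4+1+1, 2+1+1+1+1 (15 of its 48 elements, about 31% of primes); (S_3 x S_3) : C_2 (6T13) additionally contains elements of type 4+2, 3+2+1, 3+1+1+1, 2+1+1+1+1 (40 of its 72 elements, about 56% of primes); PGL(2,5) (6T14) additionally contains elements of type 5+1, 4+1+1 (54 of its 120 elements, about 45% of primes); S_6 (6T16) additionally contains elements of type 5+1, 4+2, 4+1+1, 3+2+1, 3+1+1+1, 2+1+1+1+1 (499 of its 720 elements, about 69% of primes). None of the 79 primes tested shows any such pattern (for each of these groups the chance of that is below 10^-4), which rules them out. Hence G = D_6 (6T3), of order 12.

D_6, the dihedral group of order 12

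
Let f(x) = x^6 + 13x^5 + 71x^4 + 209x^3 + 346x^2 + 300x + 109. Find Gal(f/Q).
The polynomial f is an irreducible sextic over Q, so G = Gal(f/Q) is one of the 16 transitive subgroups 6T1, ..., 6T16 of S_6. The discriminant of f is 525625 = 725^2, a perfect square, so G is contained in A_6. The transitive groups of degree 6 contained in A_6 are: A_4 (6T4, order 12), S_4 (6T7, order 24), (C_3 x C_3) : C_4 (6T10, order 36), PSL(2,5) (6T12, order 60), A_6 (6T15, order 360). By Dedekind's theorem, for a prime p not dividing disc(f) the degrees of the irreducible factors of f mod p form the cycle type of an element of G. Factoring f modulo the 19 such primes p <= 73 (skipping 5, 29, which divide the discriminant), each new pattern first appears at: mod 2: f = (x^2 + x + 1)(x^4 + x + 1), pattern 4+2; mod 11: f = (x^3 + 3x^2 + 5x + 5)(x^3 + 10x^2 + 3x + 2), pattern 3+3; mod 19: f = (x + 13)(x + 14)(x^2 + 8x + 17)(x^2 + 16x + 8), pattern 2+2+1+1; mod 61: f = (x + 30)(x + 37)(x + 44)(x^3 + 24x^2 + 59x + 50), pattern 3+1+1+1. No other pattern occurs in this range, so the set of observed cycle types is {4+2, 3+3, 2+2+1+1, 3+1+1+1}. The candidates containing elements of all these cycle types are (C_3 x C_3) : C_4 (6T10) of order 36, A_6 (6T15) of order 360; the others are excluded. The observed types are precisely the cycle types that occur in (C_3 x C_3) : C_4 (6T10) (apart from the identity). Each of the other remaining candidates has further cycle types, and by the Chebotarev density theorem the matching factorization patterns would occur for a proportion of primes equal to their share of the group: A_6 (6T15) additionally contains elements of type 5+1 (144 of its 360 elements, about 40% of primes). None of the 19 primes tested shows any such pattern (for each of these groups the chance of that is below 10^-4), which rules them out. Hence G = (C_3 x C_3) : C_4 (6T10), of order 36.

(C_3 x C_3) : C_4 (order 36)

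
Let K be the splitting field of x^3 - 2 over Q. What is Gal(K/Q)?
The polynomial is an irreducible cubic over Q and its discriminant is -108, which is not a perfect square. For an irreducible cubic, a non-square discriminant gives Galois group S_3.

S_3 (order 6)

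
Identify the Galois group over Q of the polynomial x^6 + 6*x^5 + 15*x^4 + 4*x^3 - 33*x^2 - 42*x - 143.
The polynomial f is an irreducible sextic over Q, so G = Gal(f/Q) is one of the 16 transitive subgroups 6T1, ..., 6T16 of S_6. The discriminant of f is 5410421842378752, which is not a perfect square, so G is not contained in A_6. The transitive groups of degree 6 not contained in A_6 are: C_6 (6T1, order 6), S_3 (6T2, order 6), D_6 (6T3, order 12), C_3 x S_3 (6T5, order 18), A_4 x C_2 (6T6, order 24), S_4 (6T8, order 24), S_3 x S_3 (6T9, order 36), S_4 x C_2 (6T11, order 48), (S_3 x S_3) : C_2 (6T13, order 72), PGL(2,5) (6T14, order 120), S_6 (6T16, order 720). By Dedekind's theorem, for a prime p not dividing disc(f) the degrees of the irreducible factors of f mod p form the cycle type of an element of G. Factoring f modulo the 23 such primes p <= 97 (skipping 2, 3, which divide the discriminant), each new pattern first appears at: mod 5: f = (x^6 + x^5 + 4x^3 + 2x^2 + 3x + 2), pattern 6; mod 11: f = (x)(x + 7)(x^2 + 3x + 3)(x^2 + 7x + 9), pattern 2+2+1+1; mod 13: f = (x)(x + 5)(x + 11)(x^3 + 3x^2 + 3x + 12), pattern 3+1+1+1; mod 31: f = (x^2 + 18x + 20)(x^2 + 20x + 1)(x^2 + 30x + 13), pattern 2+2+2; mod 97: f = (x^3 + 3x^2 + 3x + 10)(x^3 + 3x^2 + 3x + 73), pattern 3+3. No other pattern occurs in this range, so the set of observed cycle types is {6, 2+2+1+1, 3+1+1+1, 2+2+2, 3+3}. The candidates containing elements of all these cycle types are S_3 x S_3 (6T9) of order 36, (S_3 x S_3) : C_2 (6T13) of order 72, S_6 (6T16) of order 720; the others are excluded. The observed types are precisely the cycle types that occur in S_3 x S_3 (6T9) (apart from the identity). Each of the other remaining candidates has further cycle types, and by the Chebotarev density theorem the matching factorization patterns would occur for a proportion of primes equal to their share of the group: (S_3 x S_3) : C_2 (6T13) additionally contains elements of type 4+2, 3+2+1, 2+1+1+1+1 (36 of its 72 elements, about 50% of primes); S_6 (6T16) additionally contains elements of type 5+1, 4+2, 4+1+1, 3+2+1, 2+1+1+1+1 (459 of its 720 elements, about 64% of primes). None of the 23 primes tested shows any such pattern (for each of these groups the chance of that is below 10^-4), which rules them out. Hence G = S_3 x S_3 (6T9), of order 36.

S_3 x S_3, the direct product S_3 x S_3 in its degree-6 action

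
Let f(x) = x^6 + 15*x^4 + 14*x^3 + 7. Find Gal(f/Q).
The polynomial f is an irreducible sextic over Q, so G = Gal(f/Q) is one of the 16 transitive subgroups 6T1, ..., 6T16 of S_6. The discriminant of f is -5217636731328, which is not a perfect square, so G is not contained in A_6. The transitive groups of degree 6 not contained in A_6 are: C_6 (6T1, order 6), S_3 (6T2, order 6), D_6 (6T3, order 12), C_3 x S_3 (6T5, order 18), A_4 x C_2 (6T6, order 24), S_4 (6T8, order 24), S_3 x S_3 (6T9, order 36), S_4 x C_2 (6T11, order 48), (S_3 x S_3) : C_2 (6T13, order 72), PGL(2,5) (6T14, order 120), S_6 (6T16, order 720). By Dedekind's theorem, for a prime p not dividing disc(f) the degrees of the irreducible factors of f mod p form the cycle type of an element of G. Factoring f modulo the 21 such primes p <= 89 (skipping 2, 3, 7, which divide the discriminant), each new pattern first appears at: mod 5: f = (x^6 + 4x^3 + 2), pattern 6; mod 11: f = (x + 3)(x^5 + 8x^4 + 2x^3 + 8x^2 + 9x + 6), pattern 5+1; mod 13: f = (x + 3)(x + 5)(x^4 + 5x^3 + 12x^2 + 12x + 10), pattern 4+1+1; mod 23: f = (x + 11)(x + 13)(x^2 + 5x + 20)(x^2 + 17x + 21), pattern 2+2+1+1; mod 43: f = (x^3 + 5x^2 + 31x + 34)(x^3 + 38x^2 + 9x + 4), pattern 3+3; mod 61: f = (x^2 + 5x + 34)(x^2 + 16x + 58)(x^2 + 40x + 40), pattern 2+2+2. No other pattern occurs in this range, so the set of observed cycle types is {6, 5+1, 4+1+1, 2+2+1+1, 3+3, 2+2+2}. The candidates containing elements of all these cycle types are PGL(2,5) (6T14) of order 120, S_6 (6T16) of order 720; the others are excluded. The observed types are precisely the cycle types that occur in PGL(2,5) (6T14) (apart from the identity). Each of the other remaining candidates has further cycle types, and by the Chebotarev density theorem the matching factorization patterns would occur for a proportion of primes equal to their share of the group: S_6 (6T16) additionally contains elements of type 4+2, 3+2+1, 3+1+1+1, 2+1+1+1+1 (265 of its 720 elements, about 37% of primes). None of the 21 primes tested shows any such pattern (for each of these groups the chance of that is below 10^-4), which rules them out. Hence G = PGL(2,5) (6T14), of order 120.

PGL(2,5)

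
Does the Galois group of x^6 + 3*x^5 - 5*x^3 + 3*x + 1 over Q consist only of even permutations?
No

The polynomial is irreducible of degree 6 over Q. Its discriminant is -34992, which is not a perfect square. A Galois group lies in the alternating group exactly when the discriminant is a square in Q, so the Galois group (S_3) is not contained in A_6.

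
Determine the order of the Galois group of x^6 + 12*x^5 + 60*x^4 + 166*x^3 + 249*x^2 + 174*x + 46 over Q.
12

The degree of the splitting field over Q equals the order of the Galois group, so first determine the group. The polynomial f is an irreducible sextic over Q, so G = Gal(f/Q) is one of the 16 transitive subgroups 6T1, ..., 6T16 of S_6. The discriminant of f is 304930925568, which is not a perfect square, so G is not contained in A_6. The transitive groups of degree 6 not contained in A_6 are: C_6 (6T1, order 6), S_3 (6T2, order 6), D_6 (6T3, order 12), C_3 x S_3 (6T5, order 18), A_4 x C_2 (6T6, order 24), S_4 (6T8, order 24), S_3 x S_3 (6T9, order 36), S_4 x C_2 (6T11, order 48), (S_3 x S_3) : C_2 (6T13, order 72), PGL(2,5) (6T14, order 120), S_6 (6T16, order 720). By Dedekind's theorem, for a prime p not dividing disc(f) the degrees of the irreducible factors of f mod p form the cycle type of an element of G. Factoring f modulo the 79 such primes p <= 421 (skipping 2, 3, 41, which divide the discriminant), each new pattern first appears at: mod 5: f = (x^2 + 2)(x^2 + 3x + 4)(x^2 + 4x + 2), pattern 2+2+2; mod 7: f = (x^6 + 5x^5 + 4x^4 + 5x^3 + 4x^2 + 6x + 4), pattern 6; mod 11: f = (x + 3)(x + 8)(x^2 + 3x + 10)(x^2 + 9x + 10), pattern 2+2+1+1; mod 13: f = (x^3 + 6x^2 + 4)(x^3 + 6x^2 + 11x + 5), pattern 3+3; mod 61: f = (x + 4)(x + 8)(x + 21)(x + 26)(x + 33)(x + 42), pattern 1+1+1+1+1+1. No other pattern occurs in this range, so the set of observed cycle types is {2+2+2, 6, 2+2+1+1, 3+3, 1+1+1+1+1+1}. The candidates containing elements of all these cycle types are D_6 (6T3) of order 12, A_4 x C_2 (6T6) of order 24, S_3 x S_3 (6T9) of order 36, S_4 x C_2 (6T11) of order 48, (S_3 x S_3) : C_2 (6T13) of order 72, PGL(2,5) (6T14) of order 120, S_6 (6T16) of order 720; the others are excluded. The observed types are precisely the cycle types that occur in D_6 (6T3). Each of the other remaining candidates has further cycle types, and by the Chebotarev density theorem the matching factorization patterns would occur for a proportion of primes equal to their share of the group: A_4 x C_2 (6T6) additionally contains elements of type 2+1+1+1+1 (3 of its 24 elements, about 12% of primes); S_3 x S_3 (6T9) additionally contains elements of type 3+1+1+1 (4 of its 36 elements, about 11% of primes); S_4 x C_2 (6T11) additionally contains elements of type 4+2, 4+1+1, 2+1+1+1+1 (15 of its 48 elements, about 31% of primes); (S_3 x S_3) : C_2 (6T13) additionally contains elements of type 4+2, 3+2+1, 3+1+1+1, 2+1+1+1+1 (40 of its 72 elements, about 56% of primes); PGL(2,5) (6T14) additionally contains elements of type 5+1, 4+1+1 (54 of its 120 elements, about 45% of primes); S_6 (6T16) additionally contains elements of type 5+1, 4+2, 4+1+1, 3+2+1, 3+1+1+1, 2+1+1+1+1 (499 of its 720 elements, about 69% of primes). None of the 79 primes tested shows any such pattern (for each of these groups the chance of that is below 10^-4), which rules them out. Hence G = D_6 (6T3), of order 12. The Galois group D_6 (6T3) has order 12, so the splitting field has degree 12 over Q.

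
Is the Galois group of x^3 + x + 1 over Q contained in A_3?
No

The polynomial is irreducible of degree 3 over Q. Its discriminant is -31, which is not a perfect square. A Galois group lies in the alternating group exactly when the discriminant is a square in Q, so the Galois group (S_3) is not contained in A_3.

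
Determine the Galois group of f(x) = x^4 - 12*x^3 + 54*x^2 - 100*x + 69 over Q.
A_4

The polynomial is an irreducible quartic over Q and its discriminant is 331776 = 576^2, a perfect square, so the Galois group is contained in A_4. The resolvent cubic y^3 - 54*y^2 + 924*y - 5032 is irreducible over Q. An irreducible resolvent with square discriminant gives A_4.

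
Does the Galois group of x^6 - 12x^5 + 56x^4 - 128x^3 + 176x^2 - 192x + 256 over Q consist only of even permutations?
The polynomial is irreducible of degree 6 over Q. Its discriminant is -5497558138880000, which is not a perfect square. A Galois group lies in the alternating group exactly when the discriminant is a square in Q, so the Galois group (S_4) is not contained in A_6.

No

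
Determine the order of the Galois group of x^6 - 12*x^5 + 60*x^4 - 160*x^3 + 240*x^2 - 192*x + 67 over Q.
6

The degree of the splitting field over Q equals the order of the Galois group, so first determine the group. The polynomial f is an irreducible sextic over Q, so G = Gal(f/Q) is one of the 16 transitive subgroups 6T1, ..., 6T16 of S_6. The discriminant of f is -11337408, which is not a perfect square, so G is not contained in A_6. The transitive groups of degree 6 not contained in A_6 are: C_6 (6T1, order 6), S_3 (6T2, order 6), D_6 (6T3, order 12), C_3 x S_3 (6T5, order 18), A_4 x C_2 (6T6, order 24), S_4 (6T8, order 24), S_3 x S_3 (6T9, order 36), S_4 x C_2 (6T11, order 48), (S_3 x S_3) : C_2 (6T13, order 72), PGL(2,5) (6T14, order 120), S_6 (6T16, order 720). By Dedekind's theorem, for a prime p not dividing disc(f) the degrees of the irreducible factors of f mod p form the cycle type of an element of G. Factoring f modulo the 23 such primes p <= 97 (skipping 2, 3, which divide the discriminant), each new pattern first appears at: mod 5: f = (x^2 + 3)(x^2 + x + 1)(x^2 + 2x + 4), pattern 2+2+2; mod 7: f = (x^3 + x^2 + 5x + 1)(x^3 + x^2 + 5x + 4), pattern 3+3; mod 61: f = (x + 1)(x + 17)(x + 20)(x + 37)(x + 40)(x + 56), pattern 1+1+1+1+1+1. No other pattern occurs in this range, so the set of observed cycle types is {2+2+2, 3+3, 1+1+1+1+1+1}. The candidates containing elements of all these cycle types are C_6 (6T1) of order 6, S_3 (6T2) of order 6, D_6 (6T3) of order 12, C_3 x S_3 (6T5) of order 18, A_4 x C_2 (6T6) of order 24, S_4 (6T8) of order 24, S_3 x S_3 (6T9) of order 36, S_4 x C_2 (6T11) of order 48, (S_3 x S_3) : C_2 (6T13) of order 72, PGL(2,5) (6T14) of order 120, S_6 (6T16) of order 720; the others are excluded. The observed types are precisely the cycle types that occur in S_3 (6T2). Each of the other remaining candidates has further cycle types, and by the Chebotarev density theorem the matching factorization patterns would occur for a proportion of primes equal to their share of the group: C_6 (6T1) additionally contains elements of type 6 (2 of its 6 elements, about 33% of primes); D_6 (6T3) additionally contains elements of type 6, 2+2+1+1 (5 of its 12 elements, about 42% of primes); C_3 x S_3 (6T5) additionally contains elements of type 6, 3+1+1+1 (10 of its 18 elements, about 56% of primes); A_4 x C_2 (6T6) additionally contains elements of type 6, 2+2+1+1, 2+1+1+1+1 (14 of its 24 elements, about 58% of primes); S_4 (6T8) additionally contains elements of type 4+1+1, 2+2+1+1 (9 of its 24 elements, about 38% of primes); S_3 x S_3 (6T9) additionally contains elements of type 6, 3+1+1+1, 2+2+1+1 (25 of its 36 elements, about 69% of primes); S_4 x C_2 (6T11) additionally contains elements of type 6, 4+2, 4+1+1, 2+2+1+1, 2+1+1+1+1 (32 of its 48 elements, about 67% of primes); (S_3 x S_3) : C_2 (6T13) additionally contains elements of type 6, 4+2, 3+2+1, 3+1+1+1, 2+2+1+1, 2+1+1+1+1 (61 of its 72 elements, about 85% of primes); PGL(2,5) (6T14) additionally contains elements of type 6, 5+1, 4+1+1, 2+2+1+1 (89 of its 120 elements, about 74% of primes); S_6 (6T16) additionally contains elements of type 6, 5+1, 4+2, 4+1+1, 3+2+1, 3+1+1+1, 2+2+1+1, 2+1+1+1+1 (664 of its 720 elements, about 92% of primes). None of the 23 primes tested shows any such pattern (for each of these groups the chance of that is below 10^-4), which rules them out. Hence G = S_3 (6T2), of order 6. The Galois group S_3 (6T2) has order 6, so the splitting field has degree 6 over Q.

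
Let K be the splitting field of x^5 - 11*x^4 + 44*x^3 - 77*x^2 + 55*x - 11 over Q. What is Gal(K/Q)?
C_5 (order 5)

The polynomial f is an irreducible quintic over Q, so G = Gal(f/Q) is a transitive subgroup of S_5: one of C_5 (5T1, order 5), D_5 (5T2, order 10), F_20 (5T3, order 20), A_5 (5T4, order 60) or S_5 (5T5, order 120). The discriminant of f is 14641 = 121^2, a perfect square, so G is contained in A_5. The transitive groups of degree 5 contained in A_5 are: C_5 (5T1, order 5), D_5 (5T2, order 10), A_5 (5T4, order 60). By Dedekind's theorem, for a prime p not dividing disc(f) the degrees of the irreducible factors of f mod p form the cycle type of an element of G. Factoring f modulo the 14 such primes p <= 47 (skipping 11, which divides the discriminant), each new pattern first appears at: mod 2: f = (x^5 + x^4 + x^2 + x + 1), pattern 5; mod 23: f = (x + 2)(x + 4)(x + 8)(x + 9)(x + 12), pattern 1+1+1+1+1. No other pattern occurs in this range, so the set of observed cycle types is {5, 1+1+1+1+1}. The candidates containing elements of all these cycle types are C_5 (5T1) of order 5, D_5 (5T2) of order 10, A_5 (5T4) of order 60; the others are excluded. The observed types are precisely the cycle types that occur in C_5 (5T1). Each of the other remaining candidates has further cycle types, and by the Chebotarev density theorem the matching factorization patterns would occur for a proportion of primes equal to their share of the group: D_5 (5T2) additionally contains elements of type 2+2+1 (5 of its 10 elements, about 50% of primes); A_5 (5T4) additionally contains elements of type 3+1+1, 2+2+1 (35 of its 60 elements, about 58% of primes). None of the 14 primes tested shows any such pattern (for each of these groups the chance of that is below 10^-4), which rules them out. Hence G = C_5 (5T1), of order 5.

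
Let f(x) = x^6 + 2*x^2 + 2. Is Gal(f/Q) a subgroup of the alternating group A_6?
No

The polynomial is irreducible of degree 6 over Q. Its discriminant is -2508800, which is not a perfect square. A Galois group lies in the alternating group exactly when the discriminant is a square in Q, so the Galois group (S_4 x C_2) is not contained in A_6.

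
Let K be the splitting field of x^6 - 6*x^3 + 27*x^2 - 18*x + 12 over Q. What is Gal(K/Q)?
S_3 (order 6)

The polynomial f is an irreducible sextic over Q, so G = Gal(f/Q) is one of the 16 transitive subgroups 6T1, ..., 6T16 of S_6. The discriminant of f is -1160950579200, which is not a perfect square, so G is not contained in A_6. The transitive groups of degree 6 not contained in A_6 are: C_6 (6T1, order 6), S_3 (6T2, order 6), D_6 (6T3, order 12), C_3 x S_3 (6T5, order 18), A_4 x C_2 (6T6, order 24), S_4 (6T8, order 24), S_3 x S_3 (6T9, order 36), S_4 x C_2 (6T11, order 48), (S_3 x S_3) : C_2 (6T13, order 72), PGL(2,5) (6T14, order 120), S_6 (6T16, order 720). By Dedekind's theorem, for a prime p not dividing disc(f) the degrees of the irreducible factors of f mod p form the cycle type of an element of G. Factoring f modulo the 23 such primes p <= 101 (skipping 2, 3, 5, which divide the discriminant), each new pattern first appears at: mod 7: f = (x^3 + x + 6)(x^3 + 6x + 2), pattern 3+3; mod 11: f = (x^2 + 2x + 5)(x^2 + 4x + 2)(x^2 + 5x + 10), pattern 2+2+2; mod 61: f = (x + 6)(x + 12)(x + 14)(x + 18)(x + 35)(x + 37), pattern 1+1+1+1+1+1. No other pattern occurs in this range, so the set of observed cycle types is {3+3, 2+2+2, 1+1+1+1+1+1}. The candidates containing elements of all these cycle types are C_6 (6T1) of order 6, S_3 (6T2) of order 6, D_6 (6T3) of order 12, C_3 x S_3 (6T5) of order 18, A_4 x C_2 (6T6) of order 24, S_4 (6T8) of order 24, S_3 x S_3 (6T9) of order 36, S_4 x C_2 (6T11) of order 48, (S_3 x S_3) : C_2 (6T13) of order 72, PGL(2,5) (6T14) of order 120, S_6 (6T16) of order 720; the others are excluded. The observed types are precisely the cycle types that occur in S_3 (6T2). Each of the other remaining candidates has further cycle types, and by the Chebotarev density theorem the matching factorization patterns would occur for a proportion of primes equal to their share of the group: C_6 (6T1) additionally contains elements of type 6 (2 of its 6 elements, about 33% of primes); D_6 (6T3) additionally contains elements of type 6, 2+2+1+1 (5 of its 12 elements, about 42% of primes); C_3 x S_3 (6T5) additionally contains elements of type 6, 3+1+1+1 (10 of its 18 elements, about 56% of primes); A_4 x C_2 (6T6) additionally contains elements of type 6, 2+2+1+1, 2+1+1+1+1 (14 of its 24 elements, about 58% of primes); S_4 (6T8) additionally contains elements of type 4+1+1, 2+2+1+1 (9 of its 24 elements, about 38% of primes); S_3 x S_3 (6T9) additionally contains elements of type 6, 3+1+1+1, 2+2+1+1 (25 of its 36 elements, about 69% of primes); S_4 x C_2 (6T11) additionally contains elements of type 6, 4+2, 4+1+1, 2+2+1+1, 2+1+1+1+1 (32 of its 48 elements, about 67% of primes); (S_3 x S_3) : C_2 (6T13) additionally contains elements of type 6, 4+2, 3+2+1, 3+1+1+1, 2+2+1+1, 2+1+1+1+1 (61 of its 72 elements, about 85% of primes); PGL(2,5) (6T14) additionally contains elements of type 6, 5+1, 4+1+1, 2+2+1+1 (89 of its 120 elements, about 74% of primes); S_6 (6T16) additionally contains elements of type 6, 5+1, 4+2, 4+1+1, 3+2+1, 3+1+1+1, 2+2+1+1, 2+1+1+1+1 (664 of its 720 elements, about 92% of primes). None of the 23 primes tested shows any such pattern (for each of these groups the chance of that is below 10^-4), which rules them out. Hence G = S_3 (6T2), of order 6.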